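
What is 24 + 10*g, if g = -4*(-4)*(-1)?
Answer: -136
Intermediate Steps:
g = -16 (g = 16*(-1) = -16)
24 + 10*g = 24 + 10*(-16) = 24 - 160 = -136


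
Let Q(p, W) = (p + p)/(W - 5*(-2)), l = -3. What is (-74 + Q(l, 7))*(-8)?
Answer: 10112/17 ≈ 594.82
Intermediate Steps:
Q(p, W) = 2*p/(10 + W) (Q(p, W) = (2*p)/(W + 10) = (2*p)/(10 + W) = 2*p/(10 + W))
(-74 + Q(l, 7))*(-8) = (-74 + 2*(-3)/(10 + 7))*(-8) = (-74 + 2*(-3)/17)*(-8) = (-74 + 2*(-3)*(1/17))*(-8) = (-74 - 6/17)*(-8) = -1264/17*(-8) = 10112/17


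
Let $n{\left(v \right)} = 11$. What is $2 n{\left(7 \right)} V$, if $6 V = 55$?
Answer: $\frac{605}{3} \approx 201.67$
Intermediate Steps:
$V = \frac{55}{6}$ ($V = \frac{1}{6} \cdot 55 = \frac{55}{6} \approx 9.1667$)
$2 n{\left(7 \right)} V = 2 \cdot 11 \cdot \frac{55}{6} = 22 \cdot \frac{55}{6} = \frac{605}{3}$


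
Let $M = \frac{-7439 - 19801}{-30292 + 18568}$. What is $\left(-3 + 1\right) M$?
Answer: $- \frac{4540}{977} \approx -4.6469$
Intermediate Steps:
$M = \frac{2270}{977}$ ($M = - \frac{27240}{-11724} = \left(-27240\right) \left(- \frac{1}{11724}\right) = \frac{2270}{977} \approx 2.3234$)
$\left(-3 + 1\right) M = \left(-3 + 1\right) \frac{2270}{977} = \left(-2\right) \frac{2270}{977} = - \frac{4540}{977}$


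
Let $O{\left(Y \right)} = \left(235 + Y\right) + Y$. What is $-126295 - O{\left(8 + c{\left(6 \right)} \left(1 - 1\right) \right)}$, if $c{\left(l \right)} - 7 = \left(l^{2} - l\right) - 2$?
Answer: $-126546$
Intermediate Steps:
$c{\left(l \right)} = 5 + l^{2} - l$ ($c{\left(l \right)} = 7 - \left(2 + l - l^{2}\right) = 5 + l^{2} - l$)
$O{\left(Y \right)} = 235 + 2 Y$
$-126295 - O{\left(8 + c{\left(6 \right)} \left(1 - 1\right) \right)} = -126295 - \left(235 + 2 \left(8 + \left(5 + 6^{2} - 6\right) \left(1 - 1\right)\right)\right) = -126295 - \left(235 + 2 \left(8 + \left(5 + 36 - 6\right) 0\right)\right) = -126295 - \left(235 + 2 \left(8 + 35 \cdot 0\right)\right) = -126295 - \left(235 + 2 \left(8 + 0\right)\right) = -126295 - \left(235 + 2 \cdot 8\right) = -126295 - \left(235 + 16\right) = -126295 - 251 = -126546$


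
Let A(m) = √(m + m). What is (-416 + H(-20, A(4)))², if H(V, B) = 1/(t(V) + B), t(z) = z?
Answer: 3324875059/19208 + 40773*√2/9604 ≈ 1.7310e+5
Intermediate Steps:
A(m) = √2*√m (A(m) = √(2*m) = √2*√m)
H(V, B) = 1/(B + V) (H(V, B) = 1/(V + B) = 1/(B + V))
(-416 + H(-20, A(4)))² = (-416 + 1/(√2*√4 - 20))² = (-416 + 1/(√2*2 - 20))² = (-416 + 1/(2*√2 - 20))² = (-416 + 1/(-20 + 2*√2))²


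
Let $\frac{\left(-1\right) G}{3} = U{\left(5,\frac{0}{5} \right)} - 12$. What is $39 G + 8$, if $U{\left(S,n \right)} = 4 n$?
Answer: $1412$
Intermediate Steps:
$G = 36$ ($G = - 3 \left(4 \cdot \frac{0}{5} - 12\right) = - 3 \left(4 \cdot 0 \cdot \frac{1}{5} - 12\right) = - 3 \left(4 \cdot 0 - 12\right) = - 3 \left(0 - 12\right) = \left(-3\right) \left(-12\right) = 36$)
$39 G + 8 = 39 \cdot 36 + 8 = 1404 + 8 = 1412$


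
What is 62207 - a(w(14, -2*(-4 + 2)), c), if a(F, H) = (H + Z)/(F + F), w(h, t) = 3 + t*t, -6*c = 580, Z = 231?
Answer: 7091195/114 ≈ 62203.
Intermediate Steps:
c = -290/3 (c = -⅙*580 = -290/3 ≈ -96.667)
w(h, t) = 3 + t²
a(F, H) = (231 + H)/(2*F) (a(F, H) = (H + 231)/(F + F) = (231 + H)/((2*F)) = (231 + H)*(1/(2*F)) = (231 + H)/(2*F))
62207 - a(w(14, -2*(-4 + 2)), c) = 62207 - (231 - 290/3)/(2*(3 + (-2*(-4 + 2))²)) = 62207 - 403/(2*(3 + (-2*(-2))²)*3) = 62207 - 403/(2*(3 + 4²)*3) = 62207 - 403/(2*(3 + 16)*3) = 62207 - 403/(2*19*3) = 62207 - 1*403/114 = 62207 - 403/114 = 7091195/114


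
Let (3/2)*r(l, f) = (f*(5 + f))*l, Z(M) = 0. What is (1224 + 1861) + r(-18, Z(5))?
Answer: 3085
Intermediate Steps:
r(l, f) = 2*f*l*(5 + f)/3 (r(l, f) = 2*((f*(5 + f))*l)/3 = 2*(f*l*(5 + f))/3 = 2*f*l*(5 + f)/3)
(1224 + 1861) + r(-18, Z(5)) = (1224 + 1861) + (⅔)*0*(-18)*(5 + 0) = 3085 + (⅔)*0*(-18)*5 = 3085 + 0 = 3085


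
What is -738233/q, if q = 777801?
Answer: -738233/777801 ≈ -0.94913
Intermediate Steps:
-738233/q = -738233/777801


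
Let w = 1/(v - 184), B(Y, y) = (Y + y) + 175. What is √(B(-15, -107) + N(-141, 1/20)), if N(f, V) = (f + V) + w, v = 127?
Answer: 17*I*√98895/570 ≈ 9.3791*I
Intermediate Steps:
B(Y, y) = 175 + Y + y
w = -1/57 (w = 1/(127 - 184) = 1/(-57) = -1/57 ≈ -0.017544)
N(f, V) = -1/57 + V + f (N(f, V) = (f + V) - 1/57 = (V + f) - 1/57 = -1/57 + V + f)
√(B(-15, -107) + N(-141, 1/20)) = √((175 - 15 - 107) + (-1/57 + 1/20 - 141)) = √(53 + (-1/57 + 1/20 - 141)) = √(53 - 160703/1140) = √(-100283/1140) = 17*I*√98895/570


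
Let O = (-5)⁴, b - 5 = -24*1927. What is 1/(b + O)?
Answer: -1/45618 ≈ -2.1921e-5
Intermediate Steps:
b = -46243 (b = 5 - 24*1927 = 5 - 46248 = -46243)
O = 625
1/(b + O) = 1/(-46243 + 625) = 1/(-45618) = -1/45618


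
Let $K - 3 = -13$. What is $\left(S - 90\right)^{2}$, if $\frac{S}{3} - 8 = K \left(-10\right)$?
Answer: $54756$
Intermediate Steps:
$K = -10$ ($K = 3 - 13 = -10$)
$S = 324$ ($S = 24 + 3 \left(\left(-10\right) \left(-10\right)\right) = 24 + 3 \cdot 100 = 24 + 300 = 324$)
$\left(S - 90\right)^{2} = \left(324 - 90\right)^{2} = 234^{2} = 54756$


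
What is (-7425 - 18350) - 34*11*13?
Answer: -30637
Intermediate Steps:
(-7425 - 18350) - 34*11*13 = -25775 - 374*13 = -25775 - 1*4862 = -25775 - 4862 = -30637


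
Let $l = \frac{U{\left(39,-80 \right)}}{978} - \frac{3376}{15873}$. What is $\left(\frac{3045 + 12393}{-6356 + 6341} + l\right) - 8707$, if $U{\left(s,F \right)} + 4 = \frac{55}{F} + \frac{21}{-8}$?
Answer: $- \frac{4030564825123}{413967840} \approx -9736.4$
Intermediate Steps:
$U{\left(s,F \right)} = - \frac{53}{8} + \frac{55}{F}$ ($U{\left(s,F \right)} = -4 + \left(\frac{55}{F} + \frac{21}{-8}\right) = -4 + \left(\frac{55}{F} + 21 \left(- \frac{1}{8}\right)\right) = -4 - \left(\frac{21}{8} - \frac{55}{F}\right) = - \frac{53}{8} + \frac{55}{F}$)
$l = - \frac{18228263}{82793568}$ ($l = \frac{- \frac{53}{8} + \frac{55}{-80}}{978} - \frac{3376}{15873} = \left(- \frac{53}{8} + 55 \left(- \frac{1}{80}\right)\right) \frac{1}{978} - \frac{3376}{15873} = \left(- \frac{53}{8} - \frac{11}{16}\right) \frac{1}{978} - \frac{3376}{15873} = \left(- \frac{117}{16}\right) \frac{1}{978} - \frac{3376}{15873} = - \frac{39}{5216} - \frac{3376}{15873} = - \frac{18228263}{82793568} \approx -0.22017$)
$\left(\frac{3045 + 12393}{-6356 + 6341} + l\right) - 8707 = \left(\frac{3045 + 12393}{-6356 + 6341} - \frac{18228263}{82793568}\right) - 8707 = \left(\frac{15438}{-15} - \frac{18228263}{82793568}\right) - 8707 = \left(15438 \left(- \frac{1}{15}\right) - \frac{18228263}{82793568}\right) - 8707 = \left(- \frac{5146}{5} - \frac{18228263}{82793568}\right) - 8707 = - \frac{426146842243}{413967840} - 8707 = - \frac{4030564825123}{413967840}$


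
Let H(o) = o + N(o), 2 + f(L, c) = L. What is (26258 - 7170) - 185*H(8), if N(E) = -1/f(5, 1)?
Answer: 53009/3 ≈ 17670.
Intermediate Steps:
f(L, c) = -2 + L
N(E) = -1/3 (N(E) = -1/(-2 + 5) = -1/3)
H(o) = -1/3 + o (H(o) = o - 1/3 = -1/3 + o)
(26258 - 7170) - 185*H(8) = (26258 - 7170) - 185*(-1/3 + 8) = 19088 - 185*23/3 = 19088 - 4255/3 = 53009/3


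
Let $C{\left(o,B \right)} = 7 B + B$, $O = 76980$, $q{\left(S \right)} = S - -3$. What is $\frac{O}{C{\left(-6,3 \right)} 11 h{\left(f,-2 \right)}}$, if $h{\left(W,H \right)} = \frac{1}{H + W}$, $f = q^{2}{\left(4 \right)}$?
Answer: $\frac{301505}{22} \approx 13705.0$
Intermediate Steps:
$q{\left(S \right)} = 3 + S$ ($q{\left(S \right)} = S + 3 = 3 + S$)
$f = 49$ ($f = \left(3 + 4\right)^{2} = 7^{2} = 49$)
$C{\left(o,B \right)} = 8 B$
$\frac{O}{C{\left(-6,3 \right)} 11 h{\left(f,-2 \right)}} = \frac{76980}{8 \cdot 3 \cdot 11 \frac{1}{-2 + 49}} = \frac{76980}{24 \cdot 11 \cdot \frac{1}{47}} = \frac{76980}{264 \cdot \frac{1}{47}} = \frac{76980}{\frac{264}{47}} = 76980 \cdot \frac{47}{264} = \frac{301505}{22}$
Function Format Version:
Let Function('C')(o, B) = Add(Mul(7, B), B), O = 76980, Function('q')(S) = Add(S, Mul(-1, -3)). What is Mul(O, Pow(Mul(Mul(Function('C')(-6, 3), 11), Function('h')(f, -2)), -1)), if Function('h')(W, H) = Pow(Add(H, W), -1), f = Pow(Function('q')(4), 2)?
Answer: Rational(301505, 22) ≈ 13705.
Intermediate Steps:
Function('q')(S) = Add(3, S) (Function('q')(S) = Add(S, 3) = Add(3, S))
f = 49 (f = Pow(Add(3, 4), 2) = Pow(7, 2) = 49)
Function('C')(o, B) = Mul(8, B)
Mul(O, Pow(Mul(Mul(Function('C')(-6, 3), 11), Function('h')(f, -2)), -1)) = Mul(76980, Pow(Mul(Mul(Mul(8, 3), 11), Pow(Add(-2, 49), -1)), -1)) = Mul(76980, Pow(Mul(Mul(24, 11), Pow(47, -1)), -1)) = Mul(76980, Pow(Mul(264, Rational(1, 47)), -1)) = Mul(76980, Pow(Rational(264, 47), -1)) = Mul(76980, Rational(47, 264)) = Rational(301505, 22)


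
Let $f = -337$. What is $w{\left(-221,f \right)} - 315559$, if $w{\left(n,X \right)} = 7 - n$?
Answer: $-315331$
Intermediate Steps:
$w{\left(-221,f \right)} - 315559 = \left(7 - -221\right) - 315559 = \left(7 + 221\right) - 315559 = 228 - 315559 = -315331$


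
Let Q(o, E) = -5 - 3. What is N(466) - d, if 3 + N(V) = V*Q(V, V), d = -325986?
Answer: 322255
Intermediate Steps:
Q(o, E) = -8
N(V) = -3 - 8*V (N(V) = -3 + V*(-8) = -3 - 8*V)
N(466) - d = (-3 - 8*466) - 1*(-325986) = (-3 - 3728) + 325986 = -3731 + 325986 = 322255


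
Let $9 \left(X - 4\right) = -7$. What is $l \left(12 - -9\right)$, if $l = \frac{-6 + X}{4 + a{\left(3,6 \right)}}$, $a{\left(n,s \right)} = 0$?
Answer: $- \frac{175}{12} \approx -14.583$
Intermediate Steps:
$X = \frac{29}{9}$ ($X = 4 + \frac{1}{9} \left(-7\right) = 4 - \frac{7}{9} = \frac{29}{9} \approx 3.2222$)
$l = - \frac{25}{36}$ ($l = \frac{-6 + \frac{29}{9}}{4 + 0} = - \frac{25}{9 \cdot 4} = \left(- \frac{25}{9}\right) \frac{1}{4} = - \frac{25}{36} \approx -0.69444$)
$l \left(12 - -9\right) = - \frac{25 \left(12 - -9\right)}{36} = - \frac{25 \left(12 + 9\right)}{36} = \left(- \frac{25}{36}\right) 21 = - \frac{175}{12}$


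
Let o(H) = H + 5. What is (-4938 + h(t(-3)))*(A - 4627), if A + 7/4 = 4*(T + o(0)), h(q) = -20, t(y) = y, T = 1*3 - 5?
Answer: 45779693/2 ≈ 2.2890e+7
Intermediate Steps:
T = -2 (T = 3 - 5 = -2)
o(H) = 5 + H
A = 41/4 (A = -7/4 + 4*(-2 + (5 + 0)) = -7/4 + 4*(-2 + 5) = -7/4 + 4*3 = -7/4 + 12 = 41/4 ≈ 10.250)
(-4938 + h(t(-3)))*(A - 4627) = (-4938 - 20)*(41/4 - 4627) = -4958*(-18467/4) = 45779693/2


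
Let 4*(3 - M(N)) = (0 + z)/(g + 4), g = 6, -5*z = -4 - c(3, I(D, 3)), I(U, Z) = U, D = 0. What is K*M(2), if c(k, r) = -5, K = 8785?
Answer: 1055957/40 ≈ 26399.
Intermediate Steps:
z = -⅕ (z = -(-4 - 1*(-5))/5 = -(-4 + 5)/5 = -⅕*1 = -⅕ ≈ -0.20000)
M(N) = 601/200 (M(N) = 3 - (0 - ⅕)/(4*(6 + 4)) = 3 - (-1)/(20*10) = 3 - ¼*(-1/50) = 3 + 1/200 = 601/200)
K*M(2) = 8785*(601/200) = 1055957/40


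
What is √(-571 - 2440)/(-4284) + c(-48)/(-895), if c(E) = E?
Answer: 48/895 - I*√3011/4284 ≈ 0.053631 - 0.012809*I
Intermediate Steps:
√(-571 - 2440)/(-4284) + c(-48)/(-895) = √(-571 - 2440)/(-4284) - 48/(-895) = √(-3011)*(-1/4284) - 48*(-1/895) = (I*√3011)*(-1/4284) + 48/895 = -I*√3011/4284 + 48/895 = 48/895 - I*√3011/4284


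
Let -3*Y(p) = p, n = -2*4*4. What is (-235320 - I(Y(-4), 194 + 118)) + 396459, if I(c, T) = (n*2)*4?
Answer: 161395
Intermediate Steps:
n = -32 (n = -8*4 = -32)
Y(p) = -p/3
I(c, T) = -256 (I(c, T) = -32*2*4 = -64*4 = -256)
(-235320 - I(Y(-4), 194 + 118)) + 396459 = (-235320 - 1*(-256)) + 396459 = (-235320 + 256) + 396459 = -235064 + 396459 = 161395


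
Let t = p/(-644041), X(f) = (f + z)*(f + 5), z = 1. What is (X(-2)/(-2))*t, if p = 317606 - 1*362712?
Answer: 67659/644041 ≈ 0.10505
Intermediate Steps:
p = -45106 (p = 317606 - 362712 = -45106)
X(f) = (1 + f)*(5 + f) (X(f) = (f + 1)*(f + 5) = (1 + f)*(5 + f))
t = 45106/644041 (t = -45106/(-644041) = -45106*(-1/644041) = 45106/644041 ≈ 0.070036)
(X(-2)/(-2))*t = ((5 + (-2)² + 6*(-2))/(-2))*(45106/644041) = ((5 + 4 - 12)*(-½))*(45106/644041) = -3*(-½)*(45106/644041) = (3/2)*(45106/644041) = 67659/644041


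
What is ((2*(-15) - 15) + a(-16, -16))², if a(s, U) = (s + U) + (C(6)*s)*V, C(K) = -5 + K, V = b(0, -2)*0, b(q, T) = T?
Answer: 5929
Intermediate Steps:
V = 0 (V = -2*0 = 0)
a(s, U) = U + s (a(s, U) = (s + U) + ((-5 + 6)*s)*0 = (U + s) + (1*s)*0 = (U + s) + s*0 = (U + s) + 0 = U + s)
((2*(-15) - 15) + a(-16, -16))² = ((2*(-15) - 15) + (-16 - 16))² = ((-30 - 15) - 32)² = (-45 - 32)² = (-77)² = 5929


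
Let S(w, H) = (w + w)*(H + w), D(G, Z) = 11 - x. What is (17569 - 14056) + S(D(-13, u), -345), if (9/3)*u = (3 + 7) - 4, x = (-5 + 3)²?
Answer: -1219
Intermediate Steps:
x = 4 (x = (-2)² = 4)
u = 2 (u = ((3 + 7) - 4)/3 = (10 - 4)/3 = (⅓)*6 = 2)
D(G, Z) = 7 (D(G, Z) = 11 - 1*4 = 11 - 4 = 7)
S(w, H) = 2*w*(H + w) (S(w, H) = (2*w)*(H + w) = 2*w*(H + w))
(17569 - 14056) + S(D(-13, u), -345) = (17569 - 14056) + 2*7*(-345 + 7) = 3513 + 2*7*(-338) = 3513 - 4732 = -1219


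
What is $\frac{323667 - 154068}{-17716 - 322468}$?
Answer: $- \frac{169599}{340184} \approx -0.49855$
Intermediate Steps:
$\frac{323667 - 154068}{-17716 - 322468} = \frac{323667 - 154068}{-340184} = \left(323667 - 154068\right) \left(- \frac{1}{340184}\right) = 169599 \left(- \frac{1}{340184}\right) = - \frac{169599}{340184}$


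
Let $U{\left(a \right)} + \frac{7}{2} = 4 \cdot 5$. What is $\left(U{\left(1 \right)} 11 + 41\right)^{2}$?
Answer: $\frac{198025}{4} \approx 49506.0$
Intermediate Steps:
$U{\left(a \right)} = \frac{33}{2}$ ($U{\left(a \right)} = - \frac{7}{2} + 4 \cdot 5 = - \frac{7}{2} + 20 = \frac{33}{2}$)
$\left(U{\left(1 \right)} 11 + 41\right)^{2} = \left(\frac{33}{2} \cdot 11 + 41\right)^{2} = \left(\frac{363}{2} + 41\right)^{2} = \left(\frac{445}{2}\right)^{2} = \frac{198025}{4}$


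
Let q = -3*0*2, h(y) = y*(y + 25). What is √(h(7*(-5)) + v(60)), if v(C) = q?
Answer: 5*√14 ≈ 18.708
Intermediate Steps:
h(y) = y*(25 + y)
q = 0 (q = 0*2 = 0)
v(C) = 0
√(h(7*(-5)) + v(60)) = √((7*(-5))*(25 + 7*(-5)) + 0) = √(-35*(25 - 35) + 0) = √(-35*(-10) + 0) = √(350 + 0) = √350 = 5*√14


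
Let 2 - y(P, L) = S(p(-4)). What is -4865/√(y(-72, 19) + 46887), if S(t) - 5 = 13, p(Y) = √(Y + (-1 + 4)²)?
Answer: -4865*√46871/46871 ≈ -22.471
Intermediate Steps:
p(Y) = √(9 + Y) (p(Y) = √(Y + 3²) = √(Y + 9) = √(9 + Y))
S(t) = 18 (S(t) = 5 + 13 = 18)
y(P, L) = -16 (y(P, L) = 2 - 1*18 = 2 - 18 = -16)
-4865/√(y(-72, 19) + 46887) = -4865/√(-16 + 46887) = -4865*√46871/46871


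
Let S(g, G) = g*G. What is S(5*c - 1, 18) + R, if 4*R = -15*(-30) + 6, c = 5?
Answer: 546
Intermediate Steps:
R = 114 (R = (-15*(-30) + 6)/4 = (450 + 6)/4 = (¼)*456 = 114)
S(g, G) = G*g
S(5*c - 1, 18) + R = 18*(5*5 - 1) + 114 = 18*(25 - 1) + 114 = 18*24 + 114 = 432 + 114 = 546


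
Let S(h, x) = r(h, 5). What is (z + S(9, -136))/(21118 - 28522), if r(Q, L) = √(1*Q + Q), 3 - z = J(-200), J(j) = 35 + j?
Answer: -14/617 - √2/2468 ≈ -0.023263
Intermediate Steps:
z = 168 (z = 3 - (35 - 200) = 3 - 1*(-165) = 3 + 165 = 168)
r(Q, L) = √2*√Q (r(Q, L) = √(Q + Q) = √(2*Q) = √2*√Q)
S(h, x) = √2*√h
(z + S(9, -136))/(21118 - 28522) = (168 + √2*√9)/(21118 - 28522) = (168 + √2*3)/(-7404) = (168 + 3*√2)*(-1/7404) = -14/617 - √2/2468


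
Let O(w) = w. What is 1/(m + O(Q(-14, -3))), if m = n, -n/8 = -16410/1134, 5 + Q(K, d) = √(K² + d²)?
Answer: 791343/86190284 - 35721*√205/430951420 ≈ 0.0079946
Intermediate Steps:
Q(K, d) = -5 + √(K² + d²)
n = 21880/189 (n = -(-131280)/1134 = -8*(-2735/189) = 21880/189 ≈ 115.77)
m = 21880/189 ≈ 115.77
1/(m + O(Q(-14, -3))) = 1/(21880/189 + (-5 + √((-14)² + (-3)²))) = 1/(21880/189 + (-5 + √(196 + 9))) = 1/(21880/189 + (-5 + √205)) = 1/(20935/189 + √205)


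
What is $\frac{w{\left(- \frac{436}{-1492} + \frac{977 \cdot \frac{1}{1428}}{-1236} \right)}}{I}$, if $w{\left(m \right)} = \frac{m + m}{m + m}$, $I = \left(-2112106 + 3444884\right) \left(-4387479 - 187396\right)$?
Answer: $- \frac{1}{6097292752750} \approx -1.6401 \cdot 10^{-13}$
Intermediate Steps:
$I = -6097292752750$ ($I = 1332778 \left(-4574875\right) = -6097292752750$)
$w{\left(m \right)} = 1$ ($w{\left(m \right)} = \frac{2 m}{2 m} = 2 m \frac{1}{2 m} = 1$)
$\frac{w{\left(- \frac{436}{-1492} + \frac{977 \cdot \frac{1}{1428}}{-1236} \right)}}{I} = 1 \frac{1}{-6097292752750} = 1 \left(- \frac{1}{6097292752750}\right) = - \frac{1}{6097292752750}$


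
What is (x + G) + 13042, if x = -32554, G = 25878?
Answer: 6366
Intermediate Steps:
(x + G) + 13042 = (-32554 + 25878) + 13042 = -6676 + 13042 = 6366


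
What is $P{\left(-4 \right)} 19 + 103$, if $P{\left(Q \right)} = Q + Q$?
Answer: $-49$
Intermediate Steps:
$P{\left(Q \right)} = 2 Q$
$P{\left(-4 \right)} 19 + 103 = 2 \left(-4\right) 19 + 103 = \left(-8\right) 19 + 103 = -152 + 103 = -49$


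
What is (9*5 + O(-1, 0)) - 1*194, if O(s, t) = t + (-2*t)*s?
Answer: -149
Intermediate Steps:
O(s, t) = t - 2*s*t
(9*5 + O(-1, 0)) - 1*194 = (9*5 + 0*(1 - 2*(-1))) - 1*194 = (45 + 0*(1 + 2)) - 194 = (45 + 0*3) - 194 = (45 + 0) - 194 = 45 - 194 = -149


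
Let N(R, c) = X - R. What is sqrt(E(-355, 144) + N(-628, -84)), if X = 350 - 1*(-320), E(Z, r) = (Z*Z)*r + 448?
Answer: 9*sqrt(224066) ≈ 4260.2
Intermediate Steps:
E(Z, r) = 448 + r*Z**2 (E(Z, r) = Z**2*r + 448 = r*Z**2 + 448 = 448 + r*Z**2)
X = 670 (X = 350 + 320 = 670)
N(R, c) = 670 - R
sqrt(E(-355, 144) + N(-628, -84)) = sqrt((448 + 144*(-355)**2) + (670 - 1*(-628))) = sqrt((448 + 144*126025) + (670 + 628)) = sqrt((448 + 18147600) + 1298) = sqrt(18148048 + 1298) = sqrt(18149346) = 9*sqrt(224066)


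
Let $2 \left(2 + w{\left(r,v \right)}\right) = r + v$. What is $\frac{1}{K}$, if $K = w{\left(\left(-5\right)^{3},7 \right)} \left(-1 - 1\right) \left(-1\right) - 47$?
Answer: $- \frac{1}{169} \approx -0.0059172$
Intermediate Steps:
$w{\left(r,v \right)} = -2 + \frac{r}{2} + \frac{v}{2}$ ($w{\left(r,v \right)} = -2 + \frac{r + v}{2} = -2 + \left(\frac{r}{2} + \frac{v}{2}\right) = -2 + \frac{r}{2} + \frac{v}{2}$)
$K = -169$ ($K = \left(-2 + \frac{\left(-5\right)^{3}}{2} + \frac{1}{2} \cdot 7\right) \left(-1 - 1\right) \left(-1\right) - 47 = \left(-2 + \frac{1}{2} \left(-125\right) + \frac{7}{2}\right) \left(\left(-2\right) \left(-1\right)\right) - 47 = \left(-2 - \frac{125}{2} + \frac{7}{2}\right) 2 - 47 = \left(-61\right) 2 - 47 = -122 - 47 = -169$)
$\frac{1}{K} = \frac{1}{-169} = - \frac{1}{169}$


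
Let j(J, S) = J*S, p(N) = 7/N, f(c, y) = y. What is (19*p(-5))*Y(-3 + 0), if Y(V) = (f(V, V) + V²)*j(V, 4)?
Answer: 9576/5 ≈ 1915.2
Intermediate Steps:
Y(V) = 4*V*(V + V²) (Y(V) = (V + V²)*(V*4) = (V + V²)*(4*V) = 4*V*(V + V²))
(19*p(-5))*Y(-3 + 0) = (19*(7/(-5)))*(4*(-3 + 0)²*(1 + (-3 + 0))) = (19*(7*(-⅕)))*(4*(-3)²*(1 - 3)) = (19*(-7/5))*(4*9*(-2)) = -133/5*(-72) = 9576/5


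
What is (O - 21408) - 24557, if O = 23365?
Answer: -22600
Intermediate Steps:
(O - 21408) - 24557 = (23365 - 21408) - 24557 = 1957 - 24557 = -22600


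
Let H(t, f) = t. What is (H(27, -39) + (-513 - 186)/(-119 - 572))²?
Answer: 374654736/477481 ≈ 784.65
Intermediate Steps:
(H(27, -39) + (-513 - 186)/(-119 - 572))² = (27 + (-513 - 186)/(-119 - 572))² = (27 - 699/(-691))² = (27 - 699*(-1/691))² = (27 + 699/691)² = (19356/691)² = 374654736/477481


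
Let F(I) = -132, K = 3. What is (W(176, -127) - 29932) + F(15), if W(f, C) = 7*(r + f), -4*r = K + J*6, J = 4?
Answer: -115517/4 ≈ -28879.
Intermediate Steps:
r = -27/4 (r = -(3 + 4*6)/4 = -(3 + 24)/4 = -¼*27 = -27/4 ≈ -6.7500)
W(f, C) = -189/4 + 7*f (W(f, C) = 7*(-27/4 + f) = -189/4 + 7*f)
(W(176, -127) - 29932) + F(15) = ((-189/4 + 7*176) - 29932) - 132 = ((-189/4 + 1232) - 29932) - 132 = (4739/4 - 29932) - 132 = -114989/4 - 132 = -115517/4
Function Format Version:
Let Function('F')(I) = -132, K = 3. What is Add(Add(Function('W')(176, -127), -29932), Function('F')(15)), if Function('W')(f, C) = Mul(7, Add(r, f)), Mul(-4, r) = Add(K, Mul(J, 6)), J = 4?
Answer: Rational(-115517, 4) ≈ -28879.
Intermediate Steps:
r = Rational(-27, 4) (r = Mul(Rational(-1, 4), Add(3, Mul(4, 6))) = Mul(Rational(-1, 4), Add(3, 24)) = Mul(Rational(-1, 4), 27) = Rational(-27, 4) ≈ -6.7500)
Function('W')(f, C) = Add(Rational(-189, 4), Mul(7, f)) (Function('W')(f, C) = Mul(7, Add(Rational(-27, 4), f)) = Add(Rational(-189, 4), Mul(7, f)))
Add(Add(Function('W')(176, -127), -29932), Function('F')(15)) = Add(Add(Add(Rational(-189, 4), Mul(7, 176)), -29932), -132) = Add(Add(Add(Rational(-189, 4), 1232), -29932), -132) = Add(Add(Rational(4739, 4), -29932), -132) = Add(Rational(-114989, 4), -132) = Rational(-115517, 4)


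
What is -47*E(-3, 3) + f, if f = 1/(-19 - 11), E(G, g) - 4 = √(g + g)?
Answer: -5641/30 - 47*√6 ≈ -303.16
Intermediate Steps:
E(G, g) = 4 + √2*√g (E(G, g) = 4 + √(g + g) = 4 + √(2*g) = 4 + √2*√g)
f = -1/30 (f = 1/(-30) = -1/30 ≈ -0.033333)
-47*E(-3, 3) + f = -47*(4 + √2*√3) - 1/30 = -47*(4 + √6) - 1/30 = (-188 - 47*√6) - 1/30 = -5641/30 - 47*√6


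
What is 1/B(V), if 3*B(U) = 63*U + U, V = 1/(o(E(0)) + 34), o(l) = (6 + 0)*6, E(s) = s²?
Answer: 105/32 ≈ 3.2813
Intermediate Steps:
o(l) = 36 (o(l) = 6*6 = 36)
V = 1/70 (V = 1/(36 + 34) = 1/70 ≈ 0.014286)
B(U) = 64*U/3 (B(U) = (63*U + U)/3 = (64*U)/3 = 64*U/3)
1/B(V) = 1/((64/3)*(1/70)) = 1/(32/105) = 105/32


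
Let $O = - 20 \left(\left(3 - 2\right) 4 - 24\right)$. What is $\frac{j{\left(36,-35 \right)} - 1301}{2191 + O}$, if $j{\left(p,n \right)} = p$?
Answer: $- \frac{1265}{2591} \approx -0.48823$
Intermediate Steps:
$O = 400$ ($O = - 20 \left(1 \cdot 4 - 24\right) = - 20 \left(4 - 24\right) = \left(-20\right) \left(-20\right) = 400$)
$\frac{j{\left(36,-35 \right)} - 1301}{2191 + O} = \frac{36 - 1301}{2191 + 400} = - \frac{1265}{2591}$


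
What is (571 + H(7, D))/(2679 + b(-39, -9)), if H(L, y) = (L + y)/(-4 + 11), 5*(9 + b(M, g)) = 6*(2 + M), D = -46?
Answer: 9895/45948 ≈ 0.21535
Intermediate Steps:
b(M, g) = -33/5 + 6*M/5 (b(M, g) = -9 + (6*(2 + M))/5 = -9 + (12 + 6*M)/5 = -9 + (12/5 + 6*M/5) = -33/5 + 6*M/5)
H(L, y) = L/7 + y/7 (H(L, y) = (L + y)/7 = (L + y)*(⅐) = L/7 + y/7)
(571 + H(7, D))/(2679 + b(-39, -9)) = (571 + ((⅐)*7 + (⅐)*(-46)))/(2679 + (-33/5 + (6/5)*(-39))) = (571 + (1 - 46/7))/(2679 + (-33/5 - 234/5)) = (571 - 39/7)/(2679 - 267/5) = 3958/(7*(13128/5)) = (3958/7)*(5/13128) = 9895/45948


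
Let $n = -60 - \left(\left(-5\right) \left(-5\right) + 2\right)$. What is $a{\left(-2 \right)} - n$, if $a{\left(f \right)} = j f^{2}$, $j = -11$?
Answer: $43$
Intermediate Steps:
$a{\left(f \right)} = - 11 f^{2}$
$n = -87$ ($n = -60 - \left(25 + 2\right) = -60 - 27 = -87$)
$a{\left(-2 \right)} - n = - 11 \left(-2\right)^{2} - -87 = \left(-11\right) 4 + 87 = -44 + 87 = 43$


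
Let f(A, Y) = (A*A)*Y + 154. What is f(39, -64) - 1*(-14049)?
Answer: -83141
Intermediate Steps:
f(A, Y) = 154 + Y*A² (f(A, Y) = A²*Y + 154 = Y*A² + 154 = 154 + Y*A²)
f(39, -64) - 1*(-14049) = (154 - 64*39²) - 1*(-14049) = (154 - 64*1521) + 14049 = (154 - 97344) + 14049 = -97190 + 14049 = -83141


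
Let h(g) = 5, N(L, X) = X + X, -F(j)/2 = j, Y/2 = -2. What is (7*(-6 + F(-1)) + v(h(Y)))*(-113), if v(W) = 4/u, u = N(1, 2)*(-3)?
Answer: 9605/3 ≈ 3201.7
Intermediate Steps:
Y = -4 (Y = 2*(-2) = -4)
F(j) = -2*j
N(L, X) = 2*X
u = -12 (u = (2*2)*(-3) = 4*(-3) = -12)
v(W) = -1/3 (v(W) = 4/(-12) = 4*(-1/12) = -1/3)
(7*(-6 + F(-1)) + v(h(Y)))*(-113) = (7*(-6 - 2*(-1)) - 1/3)*(-113) = (7*(-6 + 2) - 1/3)*(-113) = (7*(-4) - 1/3)*(-113) = (-28 - 1/3)*(-113) = -85/3*(-113) = 9605/3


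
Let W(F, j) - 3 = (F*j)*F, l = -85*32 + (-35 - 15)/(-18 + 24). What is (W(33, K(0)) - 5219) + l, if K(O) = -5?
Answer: -40168/3 ≈ -13389.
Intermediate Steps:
l = -8185/3 (l = -2720 - 50/6 = -2720 - 50*⅙ = -2720 - 25/3 = -8185/3 ≈ -2728.3)
W(F, j) = 3 + j*F² (W(F, j) = 3 + (F*j)*F = 3 + j*F²)
(W(33, K(0)) - 5219) + l = ((3 - 5*33²) - 5219) - 8185/3 = ((3 - 5*1089) - 5219) - 8185/3 = ((3 - 5445) - 5219) - 8185/3 = (-5442 - 5219) - 8185/3 = -10661 - 8185/3 = -40168/3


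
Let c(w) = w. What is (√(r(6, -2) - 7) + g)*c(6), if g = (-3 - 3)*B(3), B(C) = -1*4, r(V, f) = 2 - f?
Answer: 144 + 6*I*√3 ≈ 144.0 + 10.392*I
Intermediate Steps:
B(C) = -4
g = 24 (g = (-3 - 3)*(-4) = -6*(-4) = 24)
(√(r(6, -2) - 7) + g)*c(6) = (√((2 - 1*(-2)) - 7) + 24)*6 = (√((2 + 2) - 7) + 24)*6 = (√(4 - 7) + 24)*6 = (√(-3) + 24)*6 = (I*√3 + 24)*6 = (24 + I*√3)*6 = 144 + 6*I*√3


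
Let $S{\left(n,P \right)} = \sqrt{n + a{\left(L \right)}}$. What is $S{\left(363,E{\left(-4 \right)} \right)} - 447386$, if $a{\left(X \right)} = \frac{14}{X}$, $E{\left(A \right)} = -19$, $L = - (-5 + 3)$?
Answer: $-447386 + \sqrt{370} \approx -4.4737 \cdot 10^{5}$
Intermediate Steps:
$L = 2$ ($L = \left(-1\right) \left(-2\right) = 2$)
$S{\left(n,P \right)} = \sqrt{7 + n}$ ($S{\left(n,P \right)} = \sqrt{n + \frac{14}{2}} = \sqrt{n + 14 \cdot \frac{1}{2}} = \sqrt{n + 7} = \sqrt{7 + n}$)
$S{\left(363,E{\left(-4 \right)} \right)} - 447386 = \sqrt{7 + 363} - 447386 = \sqrt{370} - 447386 = -447386 + \sqrt{370}$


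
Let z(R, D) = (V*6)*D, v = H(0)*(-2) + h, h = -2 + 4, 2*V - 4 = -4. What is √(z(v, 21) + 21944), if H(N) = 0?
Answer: 2*√5486 ≈ 148.14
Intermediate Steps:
V = 0 (V = 2 + (½)*(-4) = 2 - 2 = 0)
h = 2
v = 2 (v = 0*(-2) + 2 = 0 + 2 = 2)
z(R, D) = 0 (z(R, D) = (0*6)*D = 0*D = 0)
√(z(v, 21) + 21944) = √(0 + 21944) = √21944 = 2*√5486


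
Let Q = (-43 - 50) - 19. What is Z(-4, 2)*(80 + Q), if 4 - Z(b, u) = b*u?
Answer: -384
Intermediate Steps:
Z(b, u) = 4 - b*u
Q = -112 (Q = -93 - 19 = -112)
Z(-4, 2)*(80 + Q) = (4 - 1*(-4)*2)*(80 - 112) = (4 + 8)*(-32) = 12*(-32) = -384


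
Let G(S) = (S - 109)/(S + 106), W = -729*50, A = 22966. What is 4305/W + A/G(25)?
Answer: -304616287/8505 ≈ -35816.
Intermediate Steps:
W = -36450
G(S) = (-109 + S)/(106 + S)
4305/W + A/G(25) = 4305/(-36450) + 22966/(((-109 + 25)/(106 + 25))) = 4305*(-1/36450) + 22966/((-84/131)) = -287/2430 + 22966/(((1/131)*(-84))) = -287/2430 + 22966/(-84/131) = -287/2430 + 22966*(-131/84) = -287/2430 - 1504273/42 = -304616287/8505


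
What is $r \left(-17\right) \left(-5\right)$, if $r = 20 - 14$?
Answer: $510$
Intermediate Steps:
$r = 6$ ($r = 20 - 14 = 6$)
$r \left(-17\right) \left(-5\right) = 6 \left(-17\right) \left(-5\right) = \left(-102\right) \left(-5\right) = 510$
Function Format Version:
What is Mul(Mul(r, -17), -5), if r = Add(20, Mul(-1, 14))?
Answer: 510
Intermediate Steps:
r = 6 (r = Add(20, -14) = 6)
Mul(Mul(r, -17), -5) = Mul(Mul(6, -17), -5) = Mul(-102, -5) = 510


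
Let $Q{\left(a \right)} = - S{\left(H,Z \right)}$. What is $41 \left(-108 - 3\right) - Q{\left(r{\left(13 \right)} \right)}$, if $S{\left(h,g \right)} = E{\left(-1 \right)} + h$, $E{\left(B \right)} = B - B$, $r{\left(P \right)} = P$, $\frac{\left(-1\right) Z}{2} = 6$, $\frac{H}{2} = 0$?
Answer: $-4551$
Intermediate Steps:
$H = 0$ ($H = 2 \cdot 0 = 0$)
$Z = -12$ ($Z = \left(-2\right) 6 = -12$)
$E{\left(B \right)} = 0$
$S{\left(h,g \right)} = h$ ($S{\left(h,g \right)} = 0 + h = h$)
$Q{\left(a \right)} = 0$ ($Q{\left(a \right)} = \left(-1\right) 0 = 0$)
$41 \left(-108 - 3\right) - Q{\left(r{\left(13 \right)} \right)} = 41 \left(-108 - 3\right) - 0 = 41 \left(-111\right) + 0 = -4551 + 0 = -4551$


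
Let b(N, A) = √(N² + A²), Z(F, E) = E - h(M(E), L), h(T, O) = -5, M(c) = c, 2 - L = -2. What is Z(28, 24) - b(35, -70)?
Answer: 29 - 35*√5 ≈ -49.262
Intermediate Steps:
L = 4 (L = 2 - 1*(-2) = 2 + 2 = 4)
Z(F, E) = 5 + E (Z(F, E) = E - 1*(-5) = E + 5 = 5 + E)
b(N, A) = √(A² + N²)
Z(28, 24) - b(35, -70) = (5 + 24) - √((-70)² + 35²) = 29 - √(4900 + 1225) = 29 - √6125 = 29 - 35*√5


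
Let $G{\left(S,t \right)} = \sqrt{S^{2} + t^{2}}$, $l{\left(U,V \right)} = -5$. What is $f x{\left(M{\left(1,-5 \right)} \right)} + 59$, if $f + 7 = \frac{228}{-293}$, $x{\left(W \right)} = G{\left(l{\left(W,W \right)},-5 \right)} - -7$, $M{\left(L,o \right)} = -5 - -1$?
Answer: $\frac{1334}{293} - \frac{11395 \sqrt{2}}{293} \approx -50.447$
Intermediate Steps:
$M{\left(L,o \right)} = -4$ ($M{\left(L,o \right)} = -5 + 1 = -4$)
$x{\left(W \right)} = 7 + 5 \sqrt{2}$ ($x{\left(W \right)} = \sqrt{\left(-5\right)^{2} + \left(-5\right)^{2}} - -7 = \sqrt{25 + 25} + 7 = \sqrt{50} + 7 = 5 \sqrt{2} + 7 = 7 + 5 \sqrt{2}$)
$f = - \frac{2279}{293}$ ($f = -7 + \frac{228}{-293} = -7 + 228 \left(- \frac{1}{293}\right) = -7 - \frac{228}{293} = - \frac{2279}{293} \approx -7.7782$)
$f x{\left(M{\left(1,-5 \right)} \right)} + 59 = - \frac{2279 \left(7 + 5 \sqrt{2}\right)}{293} + 59 = \left(- \frac{15953}{293} - \frac{11395 \sqrt{2}}{293}\right) + 59 = \frac{1334}{293} - \frac{11395 \sqrt{2}}{293}$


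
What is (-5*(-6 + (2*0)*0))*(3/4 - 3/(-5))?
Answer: 81/2 ≈ 40.500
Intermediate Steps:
(-5*(-6 + (2*0)*0))*(3/4 - 3/(-5)) = (-5*(-6 + 0*0))*(3*(¼) - 3*(-⅕)) = (-5*(-6 + 0))*(¾ + ⅗) = -5*(-6)*(27/20) = 30*(27/20) = 81/2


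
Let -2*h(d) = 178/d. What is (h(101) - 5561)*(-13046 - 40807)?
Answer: 30251922750/101 ≈ 2.9952e+8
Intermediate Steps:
h(d) = -89/d
(h(101) - 5561)*(-13046 - 40807) = (-89/101 - 5561)*(-13046 - 40807) = (-89*1/101 - 5561)*(-53853) = (-89/101 - 5561)*(-53853) = -561750/101*(-53853) = 30251922750/101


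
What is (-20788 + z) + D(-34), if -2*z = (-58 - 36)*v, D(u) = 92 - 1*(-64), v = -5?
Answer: -20867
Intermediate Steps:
D(u) = 156 (D(u) = 92 + 64 = 156)
z = -235 (z = -(-58 - 36)*(-5)/2 = -(-47)*(-5) = -1/2*470 = -235)
(-20788 + z) + D(-34) = (-20788 - 235) + 156 = -21023 + 156 = -20867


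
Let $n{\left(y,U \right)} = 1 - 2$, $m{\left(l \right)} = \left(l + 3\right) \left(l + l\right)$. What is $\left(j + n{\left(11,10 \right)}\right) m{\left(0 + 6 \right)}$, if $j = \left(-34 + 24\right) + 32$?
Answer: $2268$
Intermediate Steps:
$m{\left(l \right)} = 2 l \left(3 + l\right)$ ($m{\left(l \right)} = \left(3 + l\right) 2 l = 2 l \left(3 + l\right)$)
$j = 22$ ($j = -10 + 32 = 22$)
$n{\left(y,U \right)} = -1$
$\left(j + n{\left(11,10 \right)}\right) m{\left(0 + 6 \right)} = \left(22 - 1\right) 2 \left(0 + 6\right) \left(3 + \left(0 + 6\right)\right) = 21 \cdot 2 \cdot 6 \left(3 + 6\right) = 21 \cdot 2 \cdot 6 \cdot 9 = 21 \cdot 108 = 2268$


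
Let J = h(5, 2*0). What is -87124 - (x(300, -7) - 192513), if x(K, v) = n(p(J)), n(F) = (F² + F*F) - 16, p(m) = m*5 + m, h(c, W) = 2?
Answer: 105117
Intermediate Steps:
J = 2
p(m) = 6*m (p(m) = 5*m + m = 6*m)
n(F) = -16 + 2*F² (n(F) = (F² + F²) - 16 = 2*F² - 16 = -16 + 2*F²)
x(K, v) = 272 (x(K, v) = -16 + 2*(6*2)² = -16 + 2*12² = -16 + 2*144 = -16 + 288 = 272)
-87124 - (x(300, -7) - 192513) = -87124 - (272 - 192513) = -87124 - 1*(-192241) = -87124 + 192241 = 105117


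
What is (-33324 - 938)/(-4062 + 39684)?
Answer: -17131/17811 ≈ -0.96182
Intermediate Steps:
(-33324 - 938)/(-4062 + 39684) = -34262/35622 = -34262*1/35622 = -17131/17811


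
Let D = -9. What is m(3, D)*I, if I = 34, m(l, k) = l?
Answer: 102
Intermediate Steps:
m(3, D)*I = 3*34 = 102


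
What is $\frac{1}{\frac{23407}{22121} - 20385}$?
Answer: $- \frac{22121}{450913178} \approx -4.9058 \cdot 10^{-5}$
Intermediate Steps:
$\frac{1}{\frac{23407}{22121} - 20385} = \frac{1}{- \frac{450913178}{22121}} = - \frac{22121}{450913178}$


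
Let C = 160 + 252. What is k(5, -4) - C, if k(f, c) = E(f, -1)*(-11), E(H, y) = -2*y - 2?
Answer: -412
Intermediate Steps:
E(H, y) = -2 - 2*y
k(f, c) = 0 (k(f, c) = (-2 - 2*(-1))*(-11) = (-2 + 2)*(-11) = 0*(-11) = 0)
C = 412
k(5, -4) - C = 0 - 1*412 = 0 - 412 = -412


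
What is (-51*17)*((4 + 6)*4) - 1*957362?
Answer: -992042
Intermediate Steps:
(-51*17)*((4 + 6)*4) - 1*957362 = -8670*4 - 957362 = -867*40 - 957362 = -34680 - 957362 = -992042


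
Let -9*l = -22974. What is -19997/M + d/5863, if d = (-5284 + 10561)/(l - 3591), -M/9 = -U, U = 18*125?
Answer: -73106137603/73966142250 ≈ -0.98837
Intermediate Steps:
l = 7658/3 (l = -⅑*(-22974) = 7658/3 ≈ 2552.7)
U = 2250
M = 20250 (M = -(-9)*2250 = -9*(-2250) = 20250)
d = -15831/3115 (d = (-5284 + 10561)/(7658/3 - 3591) = 5277/(-3115/3) = 5277*(-3/3115) = -15831/3115 ≈ -5.0822)
-19997/M + d/5863 = -19997/20250 - 15831/3115/5863 = -19997*1/20250 - 15831/3115*1/5863 = -19997/20250 - 15831/18263245 = -73106137603/73966142250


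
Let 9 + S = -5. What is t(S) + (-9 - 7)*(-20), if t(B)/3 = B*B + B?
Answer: 866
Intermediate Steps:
S = -14 (S = -9 - 5 = -14)
t(B) = 3*B + 3*B² (t(B) = 3*(B*B + B) = 3*(B² + B) = 3*(B + B²) = 3*B + 3*B²)
t(S) + (-9 - 7)*(-20) = 3*(-14)*(1 - 14) + (-9 - 7)*(-20) = 3*(-14)*(-13) - 16*(-20) = 546 + 320 = 866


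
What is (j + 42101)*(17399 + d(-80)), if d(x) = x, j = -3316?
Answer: 671717415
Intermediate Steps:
(j + 42101)*(17399 + d(-80)) = (-3316 + 42101)*(17399 - 80) = 38785*17319 = 671717415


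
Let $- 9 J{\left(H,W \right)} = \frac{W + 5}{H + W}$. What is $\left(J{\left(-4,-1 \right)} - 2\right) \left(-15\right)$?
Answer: $\frac{86}{3} \approx 28.667$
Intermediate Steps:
$J{\left(H,W \right)} = - \frac{5 + W}{9 \left(H + W\right)}$ ($J{\left(H,W \right)} = - \frac{\left(W + 5\right) \frac{1}{H + W}}{9} = - \frac{\left(5 + W\right) \frac{1}{H + W}}{9} = - \frac{\frac{1}{H + W} \left(5 + W\right)}{9} = - \frac{5 + W}{9 \left(H + W\right)}$)
$\left(J{\left(-4,-1 \right)} - 2\right) \left(-15\right) = \left(\frac{-5 - -1}{9 \left(-4 - 1\right)} - 2\right) \left(-15\right) = \left(\frac{-5 + 1}{9 \left(-5\right)} - 2\right) \left(-15\right) = \left(\frac{1}{9} \left(- \frac{1}{5}\right) \left(-4\right) - 2\right) \left(-15\right) = \left(\frac{4}{45} - 2\right) \left(-15\right) = \left(- \frac{86}{45}\right) \left(-15\right) = \frac{86}{3}$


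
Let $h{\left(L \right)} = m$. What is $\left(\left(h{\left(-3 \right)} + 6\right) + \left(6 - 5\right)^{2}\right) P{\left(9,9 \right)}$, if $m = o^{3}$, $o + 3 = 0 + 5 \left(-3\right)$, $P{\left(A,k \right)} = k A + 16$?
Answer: $-565025$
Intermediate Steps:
$P{\left(A,k \right)} = 16 + A k$ ($P{\left(A,k \right)} = A k + 16 = 16 + A k$)
$o = -18$ ($o = -3 + \left(0 + 5 \left(-3\right)\right) = -3 + \left(0 - 15\right) = -3 - 15 = -18$)
$m = -5832$ ($m = \left(-18\right)^{3} = -5832$)
$h{\left(L \right)} = -5832$
$\left(\left(h{\left(-3 \right)} + 6\right) + \left(6 - 5\right)^{2}\right) P{\left(9,9 \right)} = \left(\left(-5832 + 6\right) + \left(6 - 5\right)^{2}\right) \left(16 + 9 \cdot 9\right) = \left(-5826 + 1^{2}\right) \left(16 + 81\right) = \left(-5826 + 1\right) 97 = \left(-5825\right) 97 = -565025$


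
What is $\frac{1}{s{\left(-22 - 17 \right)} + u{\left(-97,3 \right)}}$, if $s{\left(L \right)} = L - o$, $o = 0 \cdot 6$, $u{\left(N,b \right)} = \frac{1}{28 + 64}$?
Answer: $- \frac{92}{3587} \approx -0.025648$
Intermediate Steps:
$u{\left(N,b \right)} = \frac{1}{92}$
$o = 0$
$s{\left(L \right)} = L$ ($s{\left(L \right)} = L - 0 = L + 0 = L$)
$\frac{1}{s{\left(-22 - 17 \right)} + u{\left(-97,3 \right)}} = \frac{1}{\left(-22 - 17\right) + \frac{1}{92}} = \frac{1}{-39 + \frac{1}{92}} = \frac{1}{- \frac{3587}{92}} = - \frac{92}{3587}$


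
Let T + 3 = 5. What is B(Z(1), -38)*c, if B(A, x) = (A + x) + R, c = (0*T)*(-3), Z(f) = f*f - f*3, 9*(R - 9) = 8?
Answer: 0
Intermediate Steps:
R = 89/9 (R = 9 + (1/9)*8 = 9 + 8/9 = 89/9 ≈ 9.8889)
T = 2 (T = -3 + 5 = 2)
Z(f) = f**2 - 3*f
c = 0 (c = (0*2)*(-3) = 0*(-3) = 0)
B(A, x) = 89/9 + A + x (B(A, x) = (A + x) + 89/9 = 89/9 + A + x)
B(Z(1), -38)*c = (89/9 + 1*(-3 + 1) - 38)*0 = (89/9 + 1*(-2) - 38)*0 = (89/9 - 2 - 38)*0 = -271/9*0 = 0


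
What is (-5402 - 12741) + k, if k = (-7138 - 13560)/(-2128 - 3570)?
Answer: -51679058/2849 ≈ -18139.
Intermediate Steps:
k = 10349/2849 (k = -20698/(-5698) = -20698*(-1/5698) = 10349/2849 ≈ 3.6325)
(-5402 - 12741) + k = (-5402 - 12741) + 10349/2849 = -18143 + 10349/2849 = -51679058/2849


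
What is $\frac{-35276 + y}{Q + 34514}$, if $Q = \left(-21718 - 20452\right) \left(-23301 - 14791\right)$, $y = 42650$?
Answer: $\frac{3687}{803187077} \approx 4.5905 \cdot 10^{-6}$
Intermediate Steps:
$Q = 1606339640$ ($Q = \left(-42170\right) \left(-38092\right) = 1606339640$)
$\frac{-35276 + y}{Q + 34514} = \frac{-35276 + 42650}{1606339640 + 34514} = \frac{7374}{1606374154} = 7374 \cdot \frac{1}{1606374154} = \frac{3687}{803187077}$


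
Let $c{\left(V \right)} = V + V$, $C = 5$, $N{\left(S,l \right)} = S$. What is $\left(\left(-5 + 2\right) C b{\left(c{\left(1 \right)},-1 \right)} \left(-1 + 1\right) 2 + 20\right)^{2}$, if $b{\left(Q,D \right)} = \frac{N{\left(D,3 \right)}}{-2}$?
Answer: $400$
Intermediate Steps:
$c{\left(V \right)} = 2 V$
$b{\left(Q,D \right)} = - \frac{D}{2}$ ($b{\left(Q,D \right)} = \frac{D}{-2} = D \left(- \frac{1}{2}\right) = - \frac{D}{2}$)
$\left(\left(-5 + 2\right) C b{\left(c{\left(1 \right)},-1 \right)} \left(-1 + 1\right) 2 + 20\right)^{2} = \left(\left(-5 + 2\right) 5 \left(- \frac{1}{2}\right) \left(-1\right) \left(-1 + 1\right) 2 + 20\right)^{2} = \left(\left(-3\right) 5 \cdot \frac{1}{2} \cdot 0 \cdot 2 + 20\right)^{2} = \left(\left(-15\right) 0 \cdot 2 + 20\right)^{2} = \left(0 \cdot 2 + 20\right)^{2} = \left(0 + 20\right)^{2} = 20^{2} = 400$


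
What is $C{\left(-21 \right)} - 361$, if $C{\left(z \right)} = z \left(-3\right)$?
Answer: $-298$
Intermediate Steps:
$C{\left(z \right)} = - 3 z$
$C{\left(-21 \right)} - 361 = \left(-3\right) \left(-21\right) - 361 = 63 - 361 = -298$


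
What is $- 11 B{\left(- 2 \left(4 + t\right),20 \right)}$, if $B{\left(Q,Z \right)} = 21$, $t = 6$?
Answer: $-231$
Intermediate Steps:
$- 11 B{\left(- 2 \left(4 + t\right),20 \right)} = \left(-11\right) 21 = -231$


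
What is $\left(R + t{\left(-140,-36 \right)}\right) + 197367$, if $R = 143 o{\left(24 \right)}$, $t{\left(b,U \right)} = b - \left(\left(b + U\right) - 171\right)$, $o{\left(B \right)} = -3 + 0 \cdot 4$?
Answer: $197145$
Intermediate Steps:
$o{\left(B \right)} = -3$ ($o{\left(B \right)} = -3 + 0 = -3$)
$t{\left(b,U \right)} = 171 - U$ ($t{\left(b,U \right)} = b - \left(\left(U + b\right) - 171\right) = b - \left(-171 + U + b\right) = 171 - U$)
$R = -429$ ($R = 143 \left(-3\right) = -429$)
$\left(R + t{\left(-140,-36 \right)}\right) + 197367 = \left(-429 + \left(171 - -36\right)\right) + 197367 = \left(-429 + \left(171 + 36\right)\right) + 197367 = \left(-429 + 207\right) + 197367 = -222 + 197367 = 197145$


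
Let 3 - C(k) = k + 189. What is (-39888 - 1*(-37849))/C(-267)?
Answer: -2039/81 ≈ -25.173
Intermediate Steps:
C(k) = -186 - k (C(k) = 3 - (k + 189) = 3 - (189 + k) = 3 + (-189 - k) = -186 - k)
(-39888 - 1*(-37849))/C(-267) = (-39888 - 1*(-37849))/(-186 - 1*(-267)) = (-39888 + 37849)/(-186 + 267) = -2039/81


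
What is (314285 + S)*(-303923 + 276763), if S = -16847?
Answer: -8078416080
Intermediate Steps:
(314285 + S)*(-303923 + 276763) = (314285 - 16847)*(-303923 + 276763) = 297438*(-27160) = -8078416080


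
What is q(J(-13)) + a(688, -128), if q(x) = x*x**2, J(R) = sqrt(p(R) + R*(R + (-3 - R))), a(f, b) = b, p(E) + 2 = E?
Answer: -128 + 48*sqrt(6) ≈ -10.424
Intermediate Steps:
p(E) = -2 + E
J(R) = sqrt(-2 - 2*R) (J(R) = sqrt((-2 + R) + R*(R + (-3 - R))) = sqrt((-2 + R) + R*(-3)) = sqrt((-2 + R) - 3*R) = sqrt(-2 - 2*R))
q(x) = x**3
q(J(-13)) + a(688, -128) = (sqrt(-2 - 2*(-13)))**3 - 128 = (sqrt(-2 + 26))**3 - 128 = (sqrt(24))**3 - 128 = (2*sqrt(6))**3 - 128 = 48*sqrt(6) - 128 = -128 + 48*sqrt(6)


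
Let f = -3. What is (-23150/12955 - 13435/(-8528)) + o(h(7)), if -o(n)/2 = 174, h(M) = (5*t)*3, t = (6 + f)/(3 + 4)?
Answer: -7694099259/22096048 ≈ -348.21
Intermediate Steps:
t = 3/7 (t = (6 - 3)/(3 + 4) = 3/7 ≈ 0.42857)
h(M) = 45/7 (h(M) = (5*(3/7))*3 = (15/7)*3 = 45/7)
o(n) = -348 (o(n) = -2*174 = -348)
(-23150/12955 - 13435/(-8528)) + o(h(7)) = (-23150/12955 - 13435/(-8528)) - 348 = (-23150*1/12955 - 13435*(-1/8528)) - 348 = (-4630/2591 + 13435/8528) - 348 = -4674555/22096048 - 348 = -7694099259/22096048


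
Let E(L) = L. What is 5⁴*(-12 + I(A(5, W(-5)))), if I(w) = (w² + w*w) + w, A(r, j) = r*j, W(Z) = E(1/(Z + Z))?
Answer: -7500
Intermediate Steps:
W(Z) = 1/(2*Z) (W(Z) = 1/(Z + Z) = 1/(2*Z))
A(r, j) = j*r
I(w) = w + 2*w² (I(w) = (w² + w²) + w = 2*w² + w = w + 2*w²)
5⁴*(-12 + I(A(5, W(-5)))) = 5⁴*(-12 + (((½)/(-5))*5)*(1 + 2*(((½)/(-5))*5))) = 625*(-12 + (((½)*(-⅕))*5)*(1 + 2*(((½)*(-⅕))*5))) = 625*(-12 + (-⅒*5)*(1 + 2*(-⅒*5))) = 625*(-12 - (1 + 2*(-½))/2) = 625*(-12 - (1 - 1)/2) = 625*(-12 - ½*0) = 625*(-12 + 0) = 625*(-12) = -7500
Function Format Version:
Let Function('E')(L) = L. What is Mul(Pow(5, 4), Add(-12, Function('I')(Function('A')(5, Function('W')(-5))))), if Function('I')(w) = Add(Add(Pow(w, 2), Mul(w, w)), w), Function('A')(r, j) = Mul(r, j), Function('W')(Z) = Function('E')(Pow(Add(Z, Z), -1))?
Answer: -7500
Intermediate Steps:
Function('W')(Z) = Mul(Rational(1, 2), Pow(Z, -1)) (Function('W')(Z) = Pow(Add(Z, Z), -1) = Pow(Mul(2, Z), -1) = Mul(Rational(1, 2), Pow(Z, -1)))
Function('A')(r, j) = Mul(j, r)
Function('I')(w) = Add(w, Mul(2, Pow(w, 2))) (Function('I')(w) = Add(Add(Pow(w, 2), Pow(w, 2)), w) = Add(Mul(2, Pow(w, 2)), w) = Add(w, Mul(2, Pow(w, 2))))
Mul(Pow(5, 4), Add(-12, Function('I')(Function('A')(5, Function('W')(-5))))) = Mul(Pow(5, 4), Add(-12, Mul(Mul(Mul(Rational(1, 2), Pow(-5, -1)), 5), Add(1, Mul(2, Mul(Mul(Rational(1, 2), Pow(-5, -1)), 5)))))) = Mul(625, Add(-12, Mul(Mul(Mul(Rational(1, 2), Rational(-1, 5)), 5), Add(1, Mul(2, Mul(Mul(Rational(1, 2), Rational(-1, 5)), 5)))))) = Mul(625, Add(-12, Mul(Mul(Rational(-1, 10), 5), Add(1, Mul(2, Mul(Rational(-1, 10), 5)))))) = Mul(625, Add(-12, Mul(Rational(-1, 2), Add(1, Mul(2, Rational(-1, 2)))))) = Mul(625, Add(-12, Mul(Rational(-1, 2), Add(1, -1)))) = Mul(625, Add(-12, Mul(Rational(-1, 2), 0))) = Mul(625, Add(-12, 0)) = Mul(625, -12) = -7500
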